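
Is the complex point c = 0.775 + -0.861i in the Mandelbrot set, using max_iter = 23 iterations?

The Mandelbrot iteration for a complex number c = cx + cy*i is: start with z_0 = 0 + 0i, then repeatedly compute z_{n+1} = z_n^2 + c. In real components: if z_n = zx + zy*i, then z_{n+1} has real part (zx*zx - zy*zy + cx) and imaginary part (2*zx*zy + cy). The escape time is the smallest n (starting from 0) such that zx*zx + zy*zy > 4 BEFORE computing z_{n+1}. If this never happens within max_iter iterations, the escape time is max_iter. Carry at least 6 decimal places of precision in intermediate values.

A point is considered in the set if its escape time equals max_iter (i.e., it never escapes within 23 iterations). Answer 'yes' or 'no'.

z_0 = 0 + 0i, c = 0.7750 + -0.8610i
Iter 1: z = 0.7750 + -0.8610i, |z|^2 = 1.3419
Iter 2: z = 0.6343 + -2.1955i, |z|^2 = 5.2228
Escaped at iteration 2

Answer: no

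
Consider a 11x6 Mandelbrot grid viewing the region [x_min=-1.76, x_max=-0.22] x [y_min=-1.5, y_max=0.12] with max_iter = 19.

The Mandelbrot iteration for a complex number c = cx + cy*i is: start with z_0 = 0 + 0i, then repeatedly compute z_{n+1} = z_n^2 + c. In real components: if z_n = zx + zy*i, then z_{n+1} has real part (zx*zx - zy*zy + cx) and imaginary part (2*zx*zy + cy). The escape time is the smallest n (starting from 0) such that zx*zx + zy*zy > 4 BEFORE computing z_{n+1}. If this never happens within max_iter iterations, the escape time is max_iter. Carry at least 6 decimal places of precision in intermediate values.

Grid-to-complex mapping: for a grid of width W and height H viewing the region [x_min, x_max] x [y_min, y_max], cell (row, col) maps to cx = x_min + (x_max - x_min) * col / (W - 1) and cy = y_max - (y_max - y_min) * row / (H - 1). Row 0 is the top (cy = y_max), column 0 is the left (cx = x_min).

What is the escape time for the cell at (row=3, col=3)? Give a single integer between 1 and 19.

Answer: 3

Derivation:
z_0 = 0 + 0i, c = -1.2980 + -0.8520i
Iter 1: z = -1.2980 + -0.8520i, |z|^2 = 2.4107
Iter 2: z = -0.3391 + 1.3598i, |z|^2 = 1.9640
Iter 3: z = -3.0320 + -1.7742i, |z|^2 = 12.3411
Escaped at iteration 3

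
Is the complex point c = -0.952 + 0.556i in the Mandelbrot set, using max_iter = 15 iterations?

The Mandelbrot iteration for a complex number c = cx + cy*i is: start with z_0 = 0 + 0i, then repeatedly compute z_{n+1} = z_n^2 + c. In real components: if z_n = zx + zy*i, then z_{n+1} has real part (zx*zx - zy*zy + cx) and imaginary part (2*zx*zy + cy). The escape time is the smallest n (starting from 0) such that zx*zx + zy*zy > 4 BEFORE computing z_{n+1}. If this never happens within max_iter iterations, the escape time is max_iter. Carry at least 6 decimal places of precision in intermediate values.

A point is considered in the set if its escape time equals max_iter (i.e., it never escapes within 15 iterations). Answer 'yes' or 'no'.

Answer: no

Derivation:
z_0 = 0 + 0i, c = -0.9520 + 0.5560i
Iter 1: z = -0.9520 + 0.5560i, |z|^2 = 1.2154
Iter 2: z = -0.3548 + -0.5026i, |z|^2 = 0.3785
Iter 3: z = -1.0787 + 0.9127i, |z|^2 = 1.9967
Iter 4: z = -0.6214 + -1.4131i, |z|^2 = 2.3829
Iter 5: z = -2.5627 + 2.3121i, |z|^2 = 11.9134
Escaped at iteration 5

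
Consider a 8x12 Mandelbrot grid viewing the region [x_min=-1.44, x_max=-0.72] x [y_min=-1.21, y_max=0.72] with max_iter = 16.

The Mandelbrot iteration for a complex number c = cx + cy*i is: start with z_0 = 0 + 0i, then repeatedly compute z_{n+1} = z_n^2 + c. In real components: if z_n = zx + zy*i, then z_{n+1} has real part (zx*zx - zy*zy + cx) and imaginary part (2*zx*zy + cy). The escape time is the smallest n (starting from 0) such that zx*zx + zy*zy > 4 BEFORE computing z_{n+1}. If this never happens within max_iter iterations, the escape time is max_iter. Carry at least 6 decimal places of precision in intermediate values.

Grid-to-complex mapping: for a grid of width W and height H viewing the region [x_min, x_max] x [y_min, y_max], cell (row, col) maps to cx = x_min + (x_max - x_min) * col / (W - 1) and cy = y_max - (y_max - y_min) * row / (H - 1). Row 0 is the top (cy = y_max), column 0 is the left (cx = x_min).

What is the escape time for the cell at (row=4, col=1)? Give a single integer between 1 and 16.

z_0 = 0 + 0i, c = -1.3371 + 0.0182i
Iter 1: z = -1.3371 + 0.0182i, |z|^2 = 1.7883
Iter 2: z = 0.4505 + -0.0304i, |z|^2 = 0.2039
Iter 3: z = -1.1351 + -0.0092i, |z|^2 = 1.2886
Iter 4: z = -0.0487 + 0.0392i, |z|^2 = 0.0039
Iter 5: z = -1.3363 + 0.0144i, |z|^2 = 1.7859
Iter 6: z = 0.4484 + -0.0202i, |z|^2 = 0.2014
Iter 7: z = -1.1365 + 0.0001i, |z|^2 = 1.2917
Iter 8: z = -0.0455 + 0.0181i, |z|^2 = 0.0024
Iter 9: z = -1.3354 + 0.0165i, |z|^2 = 1.7836
Iter 10: z = 0.4459 + -0.0260i, |z|^2 = 0.1995
Iter 11: z = -1.1390 + -0.0050i, |z|^2 = 1.2974
Iter 12: z = -0.0398 + 0.0296i, |z|^2 = 0.0025
Iter 13: z = -1.3364 + 0.0158i, |z|^2 = 1.7863
Iter 14: z = 0.4487 + -0.0241i, |z|^2 = 0.2019
Iter 15: z = -1.1364 + -0.0035i, |z|^2 = 1.2915

Answer: 16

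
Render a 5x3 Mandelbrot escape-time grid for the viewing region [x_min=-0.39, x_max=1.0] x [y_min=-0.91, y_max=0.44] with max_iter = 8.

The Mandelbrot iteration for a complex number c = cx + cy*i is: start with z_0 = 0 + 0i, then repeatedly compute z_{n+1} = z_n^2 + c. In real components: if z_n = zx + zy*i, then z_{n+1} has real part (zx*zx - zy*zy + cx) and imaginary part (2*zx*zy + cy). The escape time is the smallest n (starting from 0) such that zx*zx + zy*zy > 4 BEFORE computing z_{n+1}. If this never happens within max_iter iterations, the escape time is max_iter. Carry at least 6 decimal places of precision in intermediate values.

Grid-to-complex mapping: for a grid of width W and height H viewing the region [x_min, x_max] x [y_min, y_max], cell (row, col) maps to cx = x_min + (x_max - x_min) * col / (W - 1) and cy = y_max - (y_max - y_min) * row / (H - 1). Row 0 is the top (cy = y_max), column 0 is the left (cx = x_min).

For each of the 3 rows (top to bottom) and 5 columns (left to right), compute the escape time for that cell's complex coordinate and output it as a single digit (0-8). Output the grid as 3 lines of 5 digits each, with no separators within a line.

(row=0, col=0): c = -0.3900 + 0.4400i → escape time 8
(row=0, col=1): c = -0.0425 + 0.4400i → escape time 8
(row=0, col=2): c = 0.3050 + 0.4400i → escape time 8
(row=0, col=3): c = 0.6525 + 0.4400i → escape time 3
(row=0, col=4): c = 1.0000 + 0.4400i → escape time 2
(row=1, col=0): c = -0.3900 + -0.2350i → escape time 8
(row=1, col=1): c = -0.0425 + -0.2350i → escape time 8
(row=1, col=2): c = 0.3050 + -0.2350i → escape time 8
(row=1, col=3): c = 0.6525 + -0.2350i → escape time 4
(row=1, col=4): c = 1.0000 + -0.2350i → escape time 2
(row=2, col=0): c = -0.3900 + -0.9100i → escape time 5
(row=2, col=1): c = -0.0425 + -0.9100i → escape time 8
(row=2, col=2): c = 0.3050 + -0.9100i → escape time 4
(row=2, col=3): c = 0.6525 + -0.9100i → escape time 2
(row=2, col=4): c = 1.0000 + -0.9100i → escape time 2

Answer: 88832
88842
58422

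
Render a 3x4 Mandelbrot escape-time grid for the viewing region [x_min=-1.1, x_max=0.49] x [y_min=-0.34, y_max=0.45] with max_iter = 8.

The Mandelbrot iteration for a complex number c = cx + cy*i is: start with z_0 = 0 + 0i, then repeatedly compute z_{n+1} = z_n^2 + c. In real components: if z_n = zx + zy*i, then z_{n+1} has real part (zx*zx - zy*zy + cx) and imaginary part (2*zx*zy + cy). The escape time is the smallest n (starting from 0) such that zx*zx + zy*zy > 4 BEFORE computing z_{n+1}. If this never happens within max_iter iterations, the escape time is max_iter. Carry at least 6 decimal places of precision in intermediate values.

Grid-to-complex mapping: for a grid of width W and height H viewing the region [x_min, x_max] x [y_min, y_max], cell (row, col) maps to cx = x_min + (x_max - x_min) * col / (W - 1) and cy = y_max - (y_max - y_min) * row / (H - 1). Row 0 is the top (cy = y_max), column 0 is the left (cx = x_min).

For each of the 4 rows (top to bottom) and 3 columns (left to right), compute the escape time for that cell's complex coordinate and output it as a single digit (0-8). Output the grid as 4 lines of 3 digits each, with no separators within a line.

Answer: 585
885
885
886

Derivation:
(row=0, col=0): c = -1.1000 + 0.4500i → escape time 5
(row=0, col=1): c = -0.3050 + 0.4500i → escape time 8
(row=0, col=2): c = 0.4900 + 0.4500i → escape time 5
(row=1, col=0): c = -1.1000 + 0.1867i → escape time 8
(row=1, col=1): c = -0.3050 + 0.1867i → escape time 8
(row=1, col=2): c = 0.4900 + 0.1867i → escape time 5
(row=2, col=0): c = -1.1000 + -0.0767i → escape time 8
(row=2, col=1): c = -0.3050 + -0.0767i → escape time 8
(row=2, col=2): c = 0.4900 + -0.0767i → escape time 5
(row=3, col=0): c = -1.1000 + -0.3400i → escape time 8
(row=3, col=1): c = -0.3050 + -0.3400i → escape time 8
(row=3, col=2): c = 0.4900 + -0.3400i → escape time 6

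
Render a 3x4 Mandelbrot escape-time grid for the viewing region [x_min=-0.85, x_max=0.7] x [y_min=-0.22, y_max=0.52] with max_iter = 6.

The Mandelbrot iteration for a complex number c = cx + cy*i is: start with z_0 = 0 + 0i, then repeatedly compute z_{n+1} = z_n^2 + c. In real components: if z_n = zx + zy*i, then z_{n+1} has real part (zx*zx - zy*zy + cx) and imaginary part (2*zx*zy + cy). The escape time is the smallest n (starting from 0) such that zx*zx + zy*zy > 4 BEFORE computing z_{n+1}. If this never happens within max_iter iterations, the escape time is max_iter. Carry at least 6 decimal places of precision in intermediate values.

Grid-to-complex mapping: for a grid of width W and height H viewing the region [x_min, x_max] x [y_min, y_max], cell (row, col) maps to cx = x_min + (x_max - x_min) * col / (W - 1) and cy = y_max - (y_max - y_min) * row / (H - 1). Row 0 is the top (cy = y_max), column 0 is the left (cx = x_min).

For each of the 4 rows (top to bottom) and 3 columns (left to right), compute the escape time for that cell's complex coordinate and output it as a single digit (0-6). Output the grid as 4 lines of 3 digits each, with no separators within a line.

(row=0, col=0): c = -0.8500 + 0.5200i → escape time 5
(row=0, col=1): c = -0.0750 + 0.5200i → escape time 6
(row=0, col=2): c = 0.7000 + 0.5200i → escape time 3
(row=1, col=0): c = -0.8500 + 0.2733i → escape time 6
(row=1, col=1): c = -0.0750 + 0.2733i → escape time 6
(row=1, col=2): c = 0.7000 + 0.2733i → escape time 3
(row=2, col=0): c = -0.8500 + 0.0267i → escape time 6
(row=2, col=1): c = -0.0750 + 0.0267i → escape time 6
(row=2, col=2): c = 0.7000 + 0.0267i → escape time 3
(row=3, col=0): c = -0.8500 + -0.2200i → escape time 6
(row=3, col=1): c = -0.0750 + -0.2200i → escape time 6
(row=3, col=2): c = 0.7000 + -0.2200i → escape time 3

Answer: 563
663
663
663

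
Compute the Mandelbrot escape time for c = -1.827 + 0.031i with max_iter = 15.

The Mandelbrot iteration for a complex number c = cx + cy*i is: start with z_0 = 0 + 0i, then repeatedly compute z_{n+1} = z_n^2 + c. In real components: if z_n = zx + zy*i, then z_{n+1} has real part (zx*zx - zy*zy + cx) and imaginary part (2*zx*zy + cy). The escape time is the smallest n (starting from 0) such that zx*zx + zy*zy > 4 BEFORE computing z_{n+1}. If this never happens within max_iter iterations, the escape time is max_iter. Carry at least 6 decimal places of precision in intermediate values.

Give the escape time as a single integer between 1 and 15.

Answer: 7

Derivation:
z_0 = 0 + 0i, c = -1.8270 + 0.0310i
Iter 1: z = -1.8270 + 0.0310i, |z|^2 = 3.3389
Iter 2: z = 1.5100 + -0.0823i, |z|^2 = 2.2868
Iter 3: z = 0.4462 + -0.2175i, |z|^2 = 0.2464
Iter 4: z = -1.6752 + -0.1631i, |z|^2 = 2.8328
Iter 5: z = 0.9526 + 0.5774i, |z|^2 = 1.2408
Iter 6: z = -1.2529 + 1.1310i, |z|^2 = 2.8490
Iter 7: z = -1.5363 + -2.8031i, |z|^2 = 10.2174
Escaped at iteration 7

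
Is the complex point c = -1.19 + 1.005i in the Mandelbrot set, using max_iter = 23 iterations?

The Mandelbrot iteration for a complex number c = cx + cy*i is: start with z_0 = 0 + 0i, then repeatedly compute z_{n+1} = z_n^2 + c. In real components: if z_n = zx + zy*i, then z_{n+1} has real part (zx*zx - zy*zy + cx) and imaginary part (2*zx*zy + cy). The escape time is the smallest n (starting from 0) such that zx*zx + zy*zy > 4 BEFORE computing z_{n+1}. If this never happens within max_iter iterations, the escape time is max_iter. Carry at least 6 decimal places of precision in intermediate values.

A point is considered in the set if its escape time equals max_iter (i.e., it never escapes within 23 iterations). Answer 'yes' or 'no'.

z_0 = 0 + 0i, c = -1.1900 + 1.0050i
Iter 1: z = -1.1900 + 1.0050i, |z|^2 = 2.4261
Iter 2: z = -0.7839 + -1.3869i, |z|^2 = 2.5380
Iter 3: z = -2.4990 + 3.1795i, |z|^2 = 16.3537
Escaped at iteration 3

Answer: no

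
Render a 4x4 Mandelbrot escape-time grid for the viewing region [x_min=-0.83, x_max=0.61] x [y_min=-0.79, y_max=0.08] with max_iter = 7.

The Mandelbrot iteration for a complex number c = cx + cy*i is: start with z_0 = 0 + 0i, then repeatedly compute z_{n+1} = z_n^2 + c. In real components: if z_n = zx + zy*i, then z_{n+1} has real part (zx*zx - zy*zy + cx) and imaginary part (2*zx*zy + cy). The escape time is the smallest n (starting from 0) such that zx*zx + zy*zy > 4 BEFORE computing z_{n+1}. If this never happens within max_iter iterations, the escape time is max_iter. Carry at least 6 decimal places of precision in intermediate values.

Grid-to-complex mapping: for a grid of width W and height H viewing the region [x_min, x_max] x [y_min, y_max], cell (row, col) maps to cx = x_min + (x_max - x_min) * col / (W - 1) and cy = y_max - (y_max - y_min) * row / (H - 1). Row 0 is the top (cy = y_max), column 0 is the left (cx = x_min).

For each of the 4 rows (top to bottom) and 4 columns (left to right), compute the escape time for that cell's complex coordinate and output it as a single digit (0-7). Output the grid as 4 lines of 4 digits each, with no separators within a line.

(row=0, col=0): c = -0.8300 + 0.0800i → escape time 7
(row=0, col=1): c = -0.3500 + 0.0800i → escape time 7
(row=0, col=2): c = 0.1300 + 0.0800i → escape time 7
(row=0, col=3): c = 0.6100 + 0.0800i → escape time 4
(row=1, col=0): c = -0.8300 + -0.2100i → escape time 7
(row=1, col=1): c = -0.3500 + -0.2100i → escape time 7
(row=1, col=2): c = 0.1300 + -0.2100i → escape time 7
(row=1, col=3): c = 0.6100 + -0.2100i → escape time 4
(row=2, col=0): c = -0.8300 + -0.5000i → escape time 6
(row=2, col=1): c = -0.3500 + -0.5000i → escape time 7
(row=2, col=2): c = 0.1300 + -0.5000i → escape time 7
(row=2, col=3): c = 0.6100 + -0.5000i → escape time 3
(row=3, col=0): c = -0.8300 + -0.7900i → escape time 4
(row=3, col=1): c = -0.3500 + -0.7900i → escape time 7
(row=3, col=2): c = 0.1300 + -0.7900i → escape time 6
(row=3, col=3): c = 0.6100 + -0.7900i → escape time 3

Answer: 7774
7774
6773
4763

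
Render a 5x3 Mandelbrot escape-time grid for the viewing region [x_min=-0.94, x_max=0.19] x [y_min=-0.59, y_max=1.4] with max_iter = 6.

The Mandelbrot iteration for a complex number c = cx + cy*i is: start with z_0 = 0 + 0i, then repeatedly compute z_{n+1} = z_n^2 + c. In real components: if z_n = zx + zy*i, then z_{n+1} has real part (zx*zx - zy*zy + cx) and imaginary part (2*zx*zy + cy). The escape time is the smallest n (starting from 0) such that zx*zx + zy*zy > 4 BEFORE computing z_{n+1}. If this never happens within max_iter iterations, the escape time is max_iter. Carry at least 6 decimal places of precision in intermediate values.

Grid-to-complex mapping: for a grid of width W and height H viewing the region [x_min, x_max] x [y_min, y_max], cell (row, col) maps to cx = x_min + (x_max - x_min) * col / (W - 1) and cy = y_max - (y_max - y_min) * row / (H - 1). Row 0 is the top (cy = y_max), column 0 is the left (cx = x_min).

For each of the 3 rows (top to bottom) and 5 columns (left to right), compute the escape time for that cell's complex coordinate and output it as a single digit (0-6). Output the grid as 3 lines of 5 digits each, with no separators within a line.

(row=0, col=0): c = -0.9400 + 1.4000i → escape time 2
(row=0, col=1): c = -0.6575 + 1.4000i → escape time 2
(row=0, col=2): c = -0.3750 + 1.4000i → escape time 2
(row=0, col=3): c = -0.0925 + 1.4000i → escape time 2
(row=0, col=4): c = 0.1900 + 1.4000i → escape time 2
(row=1, col=0): c = -0.9400 + 0.4050i → escape time 6
(row=1, col=1): c = -0.6575 + 0.4050i → escape time 6
(row=1, col=2): c = -0.3750 + 0.4050i → escape time 6
(row=1, col=3): c = -0.0925 + 0.4050i → escape time 6
(row=1, col=4): c = 0.1900 + 0.4050i → escape time 6
(row=2, col=0): c = -0.9400 + -0.5900i → escape time 5
(row=2, col=1): c = -0.6575 + -0.5900i → escape time 6
(row=2, col=2): c = -0.3750 + -0.5900i → escape time 6
(row=2, col=3): c = -0.0925 + -0.5900i → escape time 6
(row=2, col=4): c = 0.1900 + -0.5900i → escape time 6

Answer: 22222
66666
56666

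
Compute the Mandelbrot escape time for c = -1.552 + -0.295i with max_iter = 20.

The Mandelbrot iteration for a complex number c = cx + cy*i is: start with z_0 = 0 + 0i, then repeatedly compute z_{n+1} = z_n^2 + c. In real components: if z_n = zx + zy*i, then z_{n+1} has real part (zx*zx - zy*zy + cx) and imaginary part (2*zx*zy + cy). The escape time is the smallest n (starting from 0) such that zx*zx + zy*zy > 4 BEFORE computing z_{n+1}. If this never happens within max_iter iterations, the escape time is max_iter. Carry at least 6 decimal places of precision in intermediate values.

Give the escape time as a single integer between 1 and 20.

Answer: 4

Derivation:
z_0 = 0 + 0i, c = -1.5520 + -0.2950i
Iter 1: z = -1.5520 + -0.2950i, |z|^2 = 2.4957
Iter 2: z = 0.7697 + 0.6207i, |z|^2 = 0.9776
Iter 3: z = -1.3448 + 0.6604i, |z|^2 = 2.2448
Iter 4: z = -0.1796 + -2.0714i, |z|^2 = 4.3229
Escaped at iteration 4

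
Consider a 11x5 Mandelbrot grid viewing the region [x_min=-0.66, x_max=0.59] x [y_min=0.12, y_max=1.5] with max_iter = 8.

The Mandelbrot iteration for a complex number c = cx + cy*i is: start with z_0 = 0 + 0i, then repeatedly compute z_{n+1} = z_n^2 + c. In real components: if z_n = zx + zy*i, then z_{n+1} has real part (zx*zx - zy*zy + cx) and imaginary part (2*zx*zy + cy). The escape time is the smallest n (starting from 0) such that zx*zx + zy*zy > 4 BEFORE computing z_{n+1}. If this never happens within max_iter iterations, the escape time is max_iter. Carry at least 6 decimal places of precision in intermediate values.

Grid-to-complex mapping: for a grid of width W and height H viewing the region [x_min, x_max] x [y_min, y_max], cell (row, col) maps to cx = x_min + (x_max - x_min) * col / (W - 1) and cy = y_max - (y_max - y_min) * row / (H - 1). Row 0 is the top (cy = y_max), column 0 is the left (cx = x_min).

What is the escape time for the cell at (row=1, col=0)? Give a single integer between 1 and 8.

Answer: 3

Derivation:
z_0 = 0 + 0i, c = -0.6600 + 1.1550i
Iter 1: z = -0.6600 + 1.1550i, |z|^2 = 1.7696
Iter 2: z = -1.5584 + -0.3696i, |z|^2 = 2.5653
Iter 3: z = 1.6321 + 2.3070i, |z|^2 = 7.9859
Escaped at iteration 3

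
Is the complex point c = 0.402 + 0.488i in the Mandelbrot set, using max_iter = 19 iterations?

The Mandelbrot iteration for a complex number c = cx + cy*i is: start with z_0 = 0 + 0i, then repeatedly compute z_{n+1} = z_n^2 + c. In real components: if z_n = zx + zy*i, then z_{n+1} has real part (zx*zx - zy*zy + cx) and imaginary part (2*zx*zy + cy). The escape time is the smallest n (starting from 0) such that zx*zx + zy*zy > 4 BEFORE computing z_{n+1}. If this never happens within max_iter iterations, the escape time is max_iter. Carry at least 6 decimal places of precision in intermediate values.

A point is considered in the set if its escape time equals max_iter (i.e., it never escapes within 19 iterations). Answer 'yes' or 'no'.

Answer: no

Derivation:
z_0 = 0 + 0i, c = 0.4020 + 0.4880i
Iter 1: z = 0.4020 + 0.4880i, |z|^2 = 0.3997
Iter 2: z = 0.3255 + 0.8804i, |z|^2 = 0.8809
Iter 3: z = -0.2671 + 1.0610i, |z|^2 = 1.1971
Iter 4: z = -0.6525 + -0.0788i, |z|^2 = 0.4319
Iter 5: z = 0.8215 + 0.5908i, |z|^2 = 1.0239
Iter 6: z = 0.7278 + 1.4587i, |z|^2 = 2.6575
Iter 7: z = -1.1962 + 2.6113i, |z|^2 = 8.2497
Escaped at iteration 7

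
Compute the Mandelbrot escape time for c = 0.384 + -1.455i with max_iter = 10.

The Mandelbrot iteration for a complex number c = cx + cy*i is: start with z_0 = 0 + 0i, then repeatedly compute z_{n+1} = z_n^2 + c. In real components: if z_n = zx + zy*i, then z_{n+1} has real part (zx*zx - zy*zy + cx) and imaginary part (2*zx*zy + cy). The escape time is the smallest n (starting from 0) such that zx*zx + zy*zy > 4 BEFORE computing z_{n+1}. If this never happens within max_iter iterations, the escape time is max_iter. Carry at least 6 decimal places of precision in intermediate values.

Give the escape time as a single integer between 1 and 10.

Answer: 2

Derivation:
z_0 = 0 + 0i, c = 0.3840 + -1.4550i
Iter 1: z = 0.3840 + -1.4550i, |z|^2 = 2.2645
Iter 2: z = -1.5856 + -2.5724i, |z|^2 = 9.1315
Escaped at iteration 2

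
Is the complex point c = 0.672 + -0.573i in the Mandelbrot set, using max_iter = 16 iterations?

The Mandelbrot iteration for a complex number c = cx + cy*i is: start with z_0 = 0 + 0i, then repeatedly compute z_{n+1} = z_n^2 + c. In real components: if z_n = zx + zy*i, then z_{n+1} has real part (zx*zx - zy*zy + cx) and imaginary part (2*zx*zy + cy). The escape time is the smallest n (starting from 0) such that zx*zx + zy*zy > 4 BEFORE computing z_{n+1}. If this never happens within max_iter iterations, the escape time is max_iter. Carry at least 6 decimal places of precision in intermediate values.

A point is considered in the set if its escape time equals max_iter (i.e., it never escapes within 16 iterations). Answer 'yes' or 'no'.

z_0 = 0 + 0i, c = 0.6720 + -0.5730i
Iter 1: z = 0.6720 + -0.5730i, |z|^2 = 0.7799
Iter 2: z = 0.7953 + -1.3431i, |z|^2 = 2.4364
Iter 3: z = -0.4995 + -2.7092i, |z|^2 = 7.5895
Escaped at iteration 3

Answer: no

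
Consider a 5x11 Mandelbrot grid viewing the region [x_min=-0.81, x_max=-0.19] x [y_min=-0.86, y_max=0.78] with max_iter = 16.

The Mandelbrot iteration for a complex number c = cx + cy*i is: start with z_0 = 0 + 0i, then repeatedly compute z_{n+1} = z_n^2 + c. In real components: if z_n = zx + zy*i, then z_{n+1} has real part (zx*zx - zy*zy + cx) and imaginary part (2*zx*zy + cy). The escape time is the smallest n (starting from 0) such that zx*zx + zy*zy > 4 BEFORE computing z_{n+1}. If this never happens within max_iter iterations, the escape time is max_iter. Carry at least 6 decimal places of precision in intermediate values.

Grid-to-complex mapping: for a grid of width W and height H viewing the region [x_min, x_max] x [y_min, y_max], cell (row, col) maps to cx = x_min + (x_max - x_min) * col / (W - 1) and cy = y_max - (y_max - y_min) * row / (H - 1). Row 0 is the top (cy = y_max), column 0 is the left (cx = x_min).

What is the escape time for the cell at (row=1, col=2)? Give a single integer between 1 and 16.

z_0 = 0 + 0i, c = -0.5000 + 0.6160i
Iter 1: z = -0.5000 + 0.6160i, |z|^2 = 0.6295
Iter 2: z = -0.6295 + 0.0000i, |z|^2 = 0.3962
Iter 3: z = -0.1038 + 0.6160i, |z|^2 = 0.3902
Iter 4: z = -0.8687 + 0.4881i, |z|^2 = 0.9929
Iter 5: z = 0.0163 + -0.2321i, |z|^2 = 0.0541
Iter 6: z = -0.5536 + 0.6084i, |z|^2 = 0.6766
Iter 7: z = -0.5637 + -0.0576i, |z|^2 = 0.3211
Iter 8: z = -0.1856 + 0.6810i, |z|^2 = 0.4982
Iter 9: z = -0.9293 + 0.3633i, |z|^2 = 0.9956
Iter 10: z = 0.2316 + -0.0592i, |z|^2 = 0.0571
Iter 11: z = -0.4499 + 0.5886i, |z|^2 = 0.5488
Iter 12: z = -0.6440 + 0.0864i, |z|^2 = 0.4223
Iter 13: z = -0.0927 + 0.5047i, |z|^2 = 0.2633
Iter 14: z = -0.7461 + 0.5225i, |z|^2 = 0.8296
Iter 15: z = -0.2163 + -0.1636i, |z|^2 = 0.0736

Answer: 16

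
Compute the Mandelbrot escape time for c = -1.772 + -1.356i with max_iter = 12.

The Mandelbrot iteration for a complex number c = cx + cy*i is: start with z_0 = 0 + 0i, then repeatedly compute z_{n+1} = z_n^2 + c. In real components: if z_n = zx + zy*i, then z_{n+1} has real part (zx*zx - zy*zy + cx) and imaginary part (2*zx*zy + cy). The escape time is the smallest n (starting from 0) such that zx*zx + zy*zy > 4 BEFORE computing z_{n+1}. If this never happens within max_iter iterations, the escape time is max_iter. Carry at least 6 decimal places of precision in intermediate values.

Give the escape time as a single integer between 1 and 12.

Answer: 1

Derivation:
z_0 = 0 + 0i, c = -1.7720 + -1.3560i
Iter 1: z = -1.7720 + -1.3560i, |z|^2 = 4.9787
Escaped at iteration 1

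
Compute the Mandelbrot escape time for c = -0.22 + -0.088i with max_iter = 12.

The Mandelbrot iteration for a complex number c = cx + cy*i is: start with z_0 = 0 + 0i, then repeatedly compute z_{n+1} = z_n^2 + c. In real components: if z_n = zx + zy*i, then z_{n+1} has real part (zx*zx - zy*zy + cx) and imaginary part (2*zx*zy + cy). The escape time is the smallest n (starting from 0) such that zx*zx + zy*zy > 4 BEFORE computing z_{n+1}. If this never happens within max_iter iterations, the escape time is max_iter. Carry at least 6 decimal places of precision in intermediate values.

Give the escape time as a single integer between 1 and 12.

Answer: 12

Derivation:
z_0 = 0 + 0i, c = -0.2200 + -0.0880i
Iter 1: z = -0.2200 + -0.0880i, |z|^2 = 0.0561
Iter 2: z = -0.1793 + -0.0493i, |z|^2 = 0.0346
Iter 3: z = -0.1903 + -0.0703i, |z|^2 = 0.0411
Iter 4: z = -0.1887 + -0.0612i, |z|^2 = 0.0394
Iter 5: z = -0.1881 + -0.0649i, |z|^2 = 0.0396
Iter 6: z = -0.1888 + -0.0636i, |z|^2 = 0.0397
Iter 7: z = -0.1884 + -0.0640i, |z|^2 = 0.0396
Iter 8: z = -0.1886 + -0.0639i, |z|^2 = 0.0397
Iter 9: z = -0.1885 + -0.0639i, |z|^2 = 0.0396
Iter 10: z = -0.1885 + -0.0639i, |z|^2 = 0.0396
Iter 11: z = -0.1885 + -0.0639i, |z|^2 = 0.0396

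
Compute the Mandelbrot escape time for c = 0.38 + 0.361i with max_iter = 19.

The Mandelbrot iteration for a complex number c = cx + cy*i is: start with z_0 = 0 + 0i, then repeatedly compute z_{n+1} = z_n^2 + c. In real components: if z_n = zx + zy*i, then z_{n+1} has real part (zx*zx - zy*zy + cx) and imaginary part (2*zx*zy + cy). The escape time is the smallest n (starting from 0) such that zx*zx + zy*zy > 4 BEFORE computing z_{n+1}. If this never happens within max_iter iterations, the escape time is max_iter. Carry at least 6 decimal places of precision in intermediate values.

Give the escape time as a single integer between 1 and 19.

z_0 = 0 + 0i, c = 0.3800 + 0.3610i
Iter 1: z = 0.3800 + 0.3610i, |z|^2 = 0.2747
Iter 2: z = 0.3941 + 0.6354i, |z|^2 = 0.5590
Iter 3: z = 0.1316 + 0.8618i, |z|^2 = 0.7600
Iter 4: z = -0.3453 + 0.5878i, |z|^2 = 0.4648
Iter 5: z = 0.1537 + -0.0450i, |z|^2 = 0.0256
Iter 6: z = 0.4016 + 0.3472i, |z|^2 = 0.2818
Iter 7: z = 0.4207 + 0.6398i, |z|^2 = 0.5864
Iter 8: z = 0.1476 + 0.8994i, |z|^2 = 0.8308
Iter 9: z = -0.4072 + 0.6266i, |z|^2 = 0.5584
Iter 10: z = 0.1532 + -0.1492i, |z|^2 = 0.0457
Iter 11: z = 0.3812 + 0.3153i, |z|^2 = 0.2447
Iter 12: z = 0.4259 + 0.6014i, |z|^2 = 0.5430
Iter 13: z = 0.1998 + 0.8733i, |z|^2 = 0.8025
Iter 14: z = -0.3427 + 0.7099i, |z|^2 = 0.6214
Iter 15: z = -0.0065 + -0.1256i, |z|^2 = 0.0158
Iter 16: z = 0.3643 + 0.3626i, |z|^2 = 0.2642
Iter 17: z = 0.3812 + 0.6252i, |z|^2 = 0.5362
Iter 18: z = 0.1344 + 0.8376i, |z|^2 = 0.7197

Answer: 19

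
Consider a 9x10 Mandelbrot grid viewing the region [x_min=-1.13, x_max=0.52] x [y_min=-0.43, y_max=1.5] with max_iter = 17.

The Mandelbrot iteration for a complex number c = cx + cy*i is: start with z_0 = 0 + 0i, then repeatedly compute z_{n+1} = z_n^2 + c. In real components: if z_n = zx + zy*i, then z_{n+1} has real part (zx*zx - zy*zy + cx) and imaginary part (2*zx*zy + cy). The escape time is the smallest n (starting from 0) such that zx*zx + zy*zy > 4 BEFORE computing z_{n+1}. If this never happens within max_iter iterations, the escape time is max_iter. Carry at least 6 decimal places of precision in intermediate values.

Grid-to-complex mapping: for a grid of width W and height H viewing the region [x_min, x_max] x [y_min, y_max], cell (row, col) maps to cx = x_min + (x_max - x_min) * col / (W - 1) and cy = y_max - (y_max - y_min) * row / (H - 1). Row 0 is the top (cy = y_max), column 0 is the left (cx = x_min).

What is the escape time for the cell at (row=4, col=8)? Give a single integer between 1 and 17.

z_0 = 0 + 0i, c = 0.5200 + 0.6422i
Iter 1: z = 0.5200 + 0.6422i, |z|^2 = 0.6828
Iter 2: z = 0.3780 + 1.3101i, |z|^2 = 1.8593
Iter 3: z = -1.0536 + 1.6326i, |z|^2 = 3.7753
Iter 4: z = -1.0352 + -2.7979i, |z|^2 = 8.8998
Escaped at iteration 4

Answer: 4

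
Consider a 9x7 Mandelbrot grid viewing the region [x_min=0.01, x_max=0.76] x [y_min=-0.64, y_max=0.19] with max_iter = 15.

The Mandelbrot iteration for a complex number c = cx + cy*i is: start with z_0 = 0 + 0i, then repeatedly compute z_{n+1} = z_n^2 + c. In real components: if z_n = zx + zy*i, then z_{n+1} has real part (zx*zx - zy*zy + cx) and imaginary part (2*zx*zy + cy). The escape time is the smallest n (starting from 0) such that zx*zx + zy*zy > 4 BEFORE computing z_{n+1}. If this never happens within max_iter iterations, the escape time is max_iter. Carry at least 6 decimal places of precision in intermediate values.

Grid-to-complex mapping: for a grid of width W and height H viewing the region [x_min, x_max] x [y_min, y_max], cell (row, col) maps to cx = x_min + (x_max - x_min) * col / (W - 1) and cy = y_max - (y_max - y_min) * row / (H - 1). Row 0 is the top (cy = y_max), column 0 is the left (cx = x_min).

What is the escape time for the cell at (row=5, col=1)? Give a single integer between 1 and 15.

z_0 = 0 + 0i, c = 0.1037 + -0.5017i
Iter 1: z = 0.1037 + -0.5017i, |z|^2 = 0.2624
Iter 2: z = -0.1372 + -0.6058i, |z|^2 = 0.3858
Iter 3: z = -0.2444 + -0.3355i, |z|^2 = 0.1723
Iter 4: z = 0.0509 + -0.3377i, |z|^2 = 0.1166
Iter 5: z = -0.0077 + -0.5361i, |z|^2 = 0.2874
Iter 6: z = -0.1835 + -0.4934i, |z|^2 = 0.2772
Iter 7: z = -0.1060 + -0.3205i, |z|^2 = 0.1140
Iter 8: z = 0.0122 + -0.4337i, |z|^2 = 0.1882
Iter 9: z = -0.0842 + -0.5123i, |z|^2 = 0.2695
Iter 10: z = -0.1516 + -0.4154i, |z|^2 = 0.1955
Iter 11: z = -0.0458 + -0.3757i, |z|^2 = 0.1433
Iter 12: z = -0.0353 + -0.4672i, |z|^2 = 0.2196
Iter 13: z = -0.1133 + -0.4687i, |z|^2 = 0.2325
Iter 14: z = -0.1031 + -0.3955i, |z|^2 = 0.1670

Answer: 15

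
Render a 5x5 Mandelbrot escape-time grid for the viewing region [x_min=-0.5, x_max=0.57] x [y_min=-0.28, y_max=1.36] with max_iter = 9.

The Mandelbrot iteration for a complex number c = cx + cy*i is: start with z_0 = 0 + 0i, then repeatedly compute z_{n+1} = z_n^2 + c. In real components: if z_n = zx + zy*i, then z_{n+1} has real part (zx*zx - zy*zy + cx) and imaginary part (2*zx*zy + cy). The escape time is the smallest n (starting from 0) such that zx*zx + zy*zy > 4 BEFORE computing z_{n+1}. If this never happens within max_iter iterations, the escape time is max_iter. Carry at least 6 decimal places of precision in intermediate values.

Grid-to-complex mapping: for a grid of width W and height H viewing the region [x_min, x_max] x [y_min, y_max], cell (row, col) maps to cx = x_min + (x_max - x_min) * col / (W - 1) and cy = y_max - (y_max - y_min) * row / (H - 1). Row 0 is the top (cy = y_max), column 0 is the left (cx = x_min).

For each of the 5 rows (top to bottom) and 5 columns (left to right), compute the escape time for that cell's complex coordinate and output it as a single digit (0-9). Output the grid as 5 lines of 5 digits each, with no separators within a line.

Answer: 22222
47642
99994
99994
99994

Derivation:
(row=0, col=0): c = -0.5000 + 1.3600i → escape time 2
(row=0, col=1): c = -0.2325 + 1.3600i → escape time 2
(row=0, col=2): c = 0.0350 + 1.3600i → escape time 2
(row=0, col=3): c = 0.3025 + 1.3600i → escape time 2
(row=0, col=4): c = 0.5700 + 1.3600i → escape time 2
(row=1, col=0): c = -0.5000 + 0.9500i → escape time 4
(row=1, col=1): c = -0.2325 + 0.9500i → escape time 7
(row=1, col=2): c = 0.0350 + 0.9500i → escape time 6
(row=1, col=3): c = 0.3025 + 0.9500i → escape time 4
(row=1, col=4): c = 0.5700 + 0.9500i → escape time 2
(row=2, col=0): c = -0.5000 + 0.5400i → escape time 9
(row=2, col=1): c = -0.2325 + 0.5400i → escape time 9
(row=2, col=2): c = 0.0350 + 0.5400i → escape time 9
(row=2, col=3): c = 0.3025 + 0.5400i → escape time 9
(row=2, col=4): c = 0.5700 + 0.5400i → escape time 4
(row=3, col=0): c = -0.5000 + 0.1300i → escape time 9
(row=3, col=1): c = -0.2325 + 0.1300i → escape time 9
(row=3, col=2): c = 0.0350 + 0.1300i → escape time 9
(row=3, col=3): c = 0.3025 + 0.1300i → escape time 9
(row=3, col=4): c = 0.5700 + 0.1300i → escape time 4
(row=4, col=0): c = -0.5000 + -0.2800i → escape time 9
(row=4, col=1): c = -0.2325 + -0.2800i → escape time 9
(row=4, col=2): c = 0.0350 + -0.2800i → escape time 9
(row=4, col=3): c = 0.3025 + -0.2800i → escape time 9
(row=4, col=4): c = 0.5700 + -0.2800i → escape time 4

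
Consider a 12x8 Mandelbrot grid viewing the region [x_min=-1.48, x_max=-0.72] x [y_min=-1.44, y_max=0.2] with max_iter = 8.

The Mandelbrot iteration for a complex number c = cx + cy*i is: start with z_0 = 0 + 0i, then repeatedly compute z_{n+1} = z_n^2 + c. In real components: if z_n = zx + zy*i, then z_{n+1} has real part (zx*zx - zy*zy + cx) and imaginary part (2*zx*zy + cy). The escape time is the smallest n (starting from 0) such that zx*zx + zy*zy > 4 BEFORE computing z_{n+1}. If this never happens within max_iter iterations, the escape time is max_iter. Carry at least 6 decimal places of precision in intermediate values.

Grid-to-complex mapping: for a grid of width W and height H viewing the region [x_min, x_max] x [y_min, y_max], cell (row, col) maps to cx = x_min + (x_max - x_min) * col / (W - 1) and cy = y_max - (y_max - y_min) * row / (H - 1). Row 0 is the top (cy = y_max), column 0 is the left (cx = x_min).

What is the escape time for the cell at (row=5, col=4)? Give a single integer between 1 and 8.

z_0 = 0 + 0i, c = -1.2036 + -0.9714i
Iter 1: z = -1.2036 + -0.9714i, |z|^2 = 2.3924
Iter 2: z = -0.6986 + 1.3671i, |z|^2 = 2.3569
Iter 3: z = -2.5845 + -2.8814i, |z|^2 = 14.9822
Escaped at iteration 3

Answer: 3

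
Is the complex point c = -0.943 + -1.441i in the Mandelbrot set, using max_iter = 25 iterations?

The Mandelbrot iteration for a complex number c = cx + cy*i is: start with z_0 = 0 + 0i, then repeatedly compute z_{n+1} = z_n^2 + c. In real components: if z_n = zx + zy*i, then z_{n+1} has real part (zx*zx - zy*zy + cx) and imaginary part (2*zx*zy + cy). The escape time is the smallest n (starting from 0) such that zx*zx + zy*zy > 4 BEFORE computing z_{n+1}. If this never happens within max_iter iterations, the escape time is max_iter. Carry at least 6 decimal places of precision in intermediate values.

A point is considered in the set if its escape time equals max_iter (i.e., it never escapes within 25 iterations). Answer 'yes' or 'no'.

z_0 = 0 + 0i, c = -0.9430 + -1.4410i
Iter 1: z = -0.9430 + -1.4410i, |z|^2 = 2.9657
Iter 2: z = -2.1302 + 1.2767i, |z|^2 = 6.1679
Escaped at iteration 2

Answer: no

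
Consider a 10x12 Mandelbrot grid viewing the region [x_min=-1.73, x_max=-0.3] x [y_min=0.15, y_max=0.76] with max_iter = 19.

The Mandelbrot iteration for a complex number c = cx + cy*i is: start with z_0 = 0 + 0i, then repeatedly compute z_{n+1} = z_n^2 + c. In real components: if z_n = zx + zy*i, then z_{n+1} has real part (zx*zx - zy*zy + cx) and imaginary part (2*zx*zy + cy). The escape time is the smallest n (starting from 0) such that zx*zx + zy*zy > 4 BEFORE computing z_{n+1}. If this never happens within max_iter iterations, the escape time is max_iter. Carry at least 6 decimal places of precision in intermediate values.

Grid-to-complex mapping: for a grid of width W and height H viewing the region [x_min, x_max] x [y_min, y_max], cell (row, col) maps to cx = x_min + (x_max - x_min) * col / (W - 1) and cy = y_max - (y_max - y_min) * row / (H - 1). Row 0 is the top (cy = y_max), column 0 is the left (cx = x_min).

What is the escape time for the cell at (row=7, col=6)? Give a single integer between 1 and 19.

Answer: 8

Derivation:
z_0 = 0 + 0i, c = -0.7767 + 0.3718i
Iter 1: z = -0.7767 + 0.3718i, |z|^2 = 0.7415
Iter 2: z = -0.3117 + -0.2057i, |z|^2 = 0.1395
Iter 3: z = -0.7218 + 0.5001i, |z|^2 = 0.7711
Iter 4: z = -0.5057 + -0.3501i, |z|^2 = 0.3783
Iter 5: z = -0.6435 + 0.7259i, |z|^2 = 0.9411
Iter 6: z = -0.8895 + -0.5625i, |z|^2 = 1.1077
Iter 7: z = -0.3018 + 1.3725i, |z|^2 = 1.9750
Iter 8: z = -2.5694 + -0.4567i, |z|^2 = 6.8106
Escaped at iteration 8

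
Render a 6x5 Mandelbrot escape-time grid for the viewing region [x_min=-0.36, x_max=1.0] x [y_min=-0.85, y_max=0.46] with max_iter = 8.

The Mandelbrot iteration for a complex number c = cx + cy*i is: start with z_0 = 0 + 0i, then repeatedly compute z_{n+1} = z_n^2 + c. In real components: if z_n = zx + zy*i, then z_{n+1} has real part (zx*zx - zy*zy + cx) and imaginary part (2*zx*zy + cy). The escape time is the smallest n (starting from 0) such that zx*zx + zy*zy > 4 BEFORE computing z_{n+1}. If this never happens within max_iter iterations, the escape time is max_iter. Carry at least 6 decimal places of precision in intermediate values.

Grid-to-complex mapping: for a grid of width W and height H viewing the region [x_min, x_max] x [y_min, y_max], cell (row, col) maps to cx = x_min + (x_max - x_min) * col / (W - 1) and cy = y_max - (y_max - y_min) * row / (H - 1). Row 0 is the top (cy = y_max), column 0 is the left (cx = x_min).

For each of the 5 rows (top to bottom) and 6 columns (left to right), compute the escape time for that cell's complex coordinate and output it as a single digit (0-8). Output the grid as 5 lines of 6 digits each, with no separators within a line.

Answer: 888632
888632
888732
888532
685322

Derivation:
(row=0, col=0): c = -0.3600 + 0.4600i → escape time 8
(row=0, col=1): c = -0.0880 + 0.4600i → escape time 8
(row=0, col=2): c = 0.1840 + 0.4600i → escape time 8
(row=0, col=3): c = 0.4560 + 0.4600i → escape time 6
(row=0, col=4): c = 0.7280 + 0.4600i → escape time 3
(row=0, col=5): c = 1.0000 + 0.4600i → escape time 2
(row=1, col=0): c = -0.3600 + 0.1325i → escape time 8
(row=1, col=1): c = -0.0880 + 0.1325i → escape time 8
(row=1, col=2): c = 0.1840 + 0.1325i → escape time 8
(row=1, col=3): c = 0.4560 + 0.1325i → escape time 6
(row=1, col=4): c = 0.7280 + 0.1325i → escape time 3
(row=1, col=5): c = 1.0000 + 0.1325i → escape time 2
(row=2, col=0): c = -0.3600 + -0.1950i → escape time 8
(row=2, col=1): c = -0.0880 + -0.1950i → escape time 8
(row=2, col=2): c = 0.1840 + -0.1950i → escape time 8
(row=2, col=3): c = 0.4560 + -0.1950i → escape time 7
(row=2, col=4): c = 0.7280 + -0.1950i → escape time 3
(row=2, col=5): c = 1.0000 + -0.1950i → escape time 2
(row=3, col=0): c = -0.3600 + -0.5225i → escape time 8
(row=3, col=1): c = -0.0880 + -0.5225i → escape time 8
(row=3, col=2): c = 0.1840 + -0.5225i → escape time 8
(row=3, col=3): c = 0.4560 + -0.5225i → escape time 5
(row=3, col=4): c = 0.7280 + -0.5225i → escape time 3
(row=3, col=5): c = 1.0000 + -0.5225i → escape time 2
(row=4, col=0): c = -0.3600 + -0.8500i → escape time 6
(row=4, col=1): c = -0.0880 + -0.8500i → escape time 8
(row=4, col=2): c = 0.1840 + -0.8500i → escape time 5
(row=4, col=3): c = 0.4560 + -0.8500i → escape time 3
(row=4, col=4): c = 0.7280 + -0.8500i → escape time 2
(row=4, col=5): c = 1.0000 + -0.8500i → escape time 2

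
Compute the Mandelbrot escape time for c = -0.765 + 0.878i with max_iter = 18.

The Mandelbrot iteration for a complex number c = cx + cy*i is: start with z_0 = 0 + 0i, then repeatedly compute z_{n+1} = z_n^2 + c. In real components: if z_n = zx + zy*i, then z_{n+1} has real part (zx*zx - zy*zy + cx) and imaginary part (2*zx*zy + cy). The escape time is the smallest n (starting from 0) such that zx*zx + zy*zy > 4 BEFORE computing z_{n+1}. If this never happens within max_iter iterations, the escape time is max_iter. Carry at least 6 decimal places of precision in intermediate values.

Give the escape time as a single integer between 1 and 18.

z_0 = 0 + 0i, c = -0.7650 + 0.8780i
Iter 1: z = -0.7650 + 0.8780i, |z|^2 = 1.3561
Iter 2: z = -0.9507 + -0.4653i, |z|^2 = 1.1203
Iter 3: z = -0.0778 + 1.7628i, |z|^2 = 3.1134
Iter 4: z = -3.8663 + 0.6038i, |z|^2 = 15.3126
Escaped at iteration 4

Answer: 4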